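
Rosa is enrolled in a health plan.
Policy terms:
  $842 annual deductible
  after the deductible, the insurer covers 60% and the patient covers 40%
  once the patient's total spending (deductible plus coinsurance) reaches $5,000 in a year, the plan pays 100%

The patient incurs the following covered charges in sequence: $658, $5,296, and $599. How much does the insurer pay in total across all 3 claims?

Bill 1, $658: fully absorbed by the deductible. Cost to patient: $658. OOP to date $658. Insurer: $658 − $658 = $0.
Bill 2, $5,296: $184 finishes the deductible; $5,112 goes to coinsurance; coinsurance $5,112 × 40% = $2,044.80. Patient pays $2,228.80; OOP now $2,886.80. Insurer: $5,296 − $2,228.80 = $3,067.20.
Bill 3, $599: deductible met; 40% of $599 = $239.60. Patient owes $239.60 (running OOP $3,126.40). Insurer: $599 − $239.60 = $359.40.
Insurer total = bills − patient's total = $6,553 − $3,126.40 = $3,426.60.

$3,426.60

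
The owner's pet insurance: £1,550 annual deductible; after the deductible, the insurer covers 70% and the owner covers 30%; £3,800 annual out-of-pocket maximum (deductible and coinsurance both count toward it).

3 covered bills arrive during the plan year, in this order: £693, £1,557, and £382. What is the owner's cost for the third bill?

£114.60

#1 (£693): fully absorbed by the deductible. Owner pays £693; OOP now £693.
#2 (£1,557): £857 to deductible, leaving £700; owner's 30% is £210. Owner pays £1,067; OOP now £1,760.
#3 (£382): deductible met; 30% of £382 = £114.60. Cost to owner: £114.60. OOP to date £1,874.60.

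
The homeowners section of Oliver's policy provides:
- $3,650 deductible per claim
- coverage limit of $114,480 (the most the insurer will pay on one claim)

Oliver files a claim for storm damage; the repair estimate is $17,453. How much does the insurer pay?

After the deductible, $17,453 − $3,650 = $13,803 remains.
That's under the $114,480 cap, so the insurer reimburses the full $13,803.

$13,803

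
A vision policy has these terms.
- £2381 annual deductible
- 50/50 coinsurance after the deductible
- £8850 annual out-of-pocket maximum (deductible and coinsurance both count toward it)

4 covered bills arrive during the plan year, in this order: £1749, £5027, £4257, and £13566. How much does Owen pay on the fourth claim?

Claim 1 (£1749): all of it applies to the deductible. Cost to member: £1749. OOP to date £1749.
Claim 2 (£5027): deductible takes £632, £4395 remains; coinsurance £4395 × 50% = £2197.50. Cost to member: £2829.50. OOP to date £4578.50.
Claim 3 (£4257): deductible already satisfied, so member's share is 50% × £4257 = £2128.50. Member pays £2128.50; OOP now £6707.
Claim 4 (£13566): deductible already satisfied, so member's share is 50% × £13566 = £6783. Adding that to £6707 gives £13490, past the £8850 cap; member pays only £8850 − £6707 = £2143.

£2143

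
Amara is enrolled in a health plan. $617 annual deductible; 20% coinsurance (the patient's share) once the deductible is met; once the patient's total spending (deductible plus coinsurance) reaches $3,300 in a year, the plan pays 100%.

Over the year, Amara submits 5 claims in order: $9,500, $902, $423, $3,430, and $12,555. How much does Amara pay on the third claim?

$84.60

Claim 1 — $9,500: deductible takes $617, $8,883 remains; 20% of $8,883 = $1,776.60. Patient pays $2,393.60; OOP now $2,393.60.
Claim 2 — $902: deductible already satisfied, so patient's share is 20% × $902 = $180.40. Cost to patient: $180.40. OOP to date $2,574.
Claim 3 — $423: 20% coinsurance on $423 = $84.60. Cost to patient: $84.60. OOP to date $2,658.60.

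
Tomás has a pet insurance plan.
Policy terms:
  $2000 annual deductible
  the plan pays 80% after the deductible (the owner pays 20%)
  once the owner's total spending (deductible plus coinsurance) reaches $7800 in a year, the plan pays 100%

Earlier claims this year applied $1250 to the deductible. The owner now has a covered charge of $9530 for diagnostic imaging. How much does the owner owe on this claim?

$1250 of the $2000 deductible is already met, leaving $750.
The remaining $8780 (= $9530 − $750) moves to coinsurance.
Coinsurance: $8780 × 20% = $1756.
That puts the owner's cost at $750 + $1756 = $2506 before any cap.
Total out-of-pocket so far would be $1250 + $2506 = $3756, below the $7800 cap — no reduction.

$2506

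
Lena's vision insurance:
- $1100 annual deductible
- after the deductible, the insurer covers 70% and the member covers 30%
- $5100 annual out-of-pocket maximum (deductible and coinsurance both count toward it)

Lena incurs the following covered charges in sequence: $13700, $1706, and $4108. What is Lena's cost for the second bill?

$220

Claim 1 — $13700: $1100 finishes the deductible; $12600 goes to coinsurance; member's 30% is $3780. Member pays $4880; OOP now $4880.
Claim 2 — $1706: 30% coinsurance on $1706 = $511.80. Adding that to $4880 gives $5391.80, past the $5100 cap; member pays only $5100 − $4880 = $220.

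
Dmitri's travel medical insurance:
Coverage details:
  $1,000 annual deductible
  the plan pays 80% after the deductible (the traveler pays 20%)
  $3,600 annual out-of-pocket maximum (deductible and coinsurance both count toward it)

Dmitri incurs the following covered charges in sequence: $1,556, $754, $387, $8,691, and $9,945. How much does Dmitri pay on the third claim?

$77.40

Claim 1 ($1,556): deductible takes $1,000, $556 remains; 20% of $556 = $111.20. Traveler owes $1,111.20 (running OOP $1,111.20).
Claim 2 ($754): deductible already satisfied, so traveler's share is 20% × $754 = $150.80. Traveler owes $150.80 (running OOP $1,262).
Claim 3 ($387): deductible already satisfied, so traveler's share is 20% × $387 = $77.40. Cost to traveler: $77.40. OOP to date $1,339.40.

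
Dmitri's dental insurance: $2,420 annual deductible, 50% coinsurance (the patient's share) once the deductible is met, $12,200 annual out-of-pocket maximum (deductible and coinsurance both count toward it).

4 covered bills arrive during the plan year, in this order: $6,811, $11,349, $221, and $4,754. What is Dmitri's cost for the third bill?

Bill 1, $6,811: deductible takes $2,420, $4,391 remains; patient's 50% is $2,195.50. Patient pays $4,615.50; OOP now $4,615.50.
Bill 2, $11,349: 50% coinsurance on $11,349 = $5,674.50. Patient owes $5,674.50 (running OOP $10,290).
Bill 3, $221: 50% coinsurance on $221 = $110.50. Patient pays $110.50; OOP now $10,400.50.

$110.50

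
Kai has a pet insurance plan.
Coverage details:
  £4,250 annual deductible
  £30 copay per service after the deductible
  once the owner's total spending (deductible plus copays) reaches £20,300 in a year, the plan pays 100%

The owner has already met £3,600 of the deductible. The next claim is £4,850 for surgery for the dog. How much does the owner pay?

Remaining deductible: £4,250 − £3,600 = £650.
The remaining £4,200 (= £4,850 − £650) moves to the copay.
Copay on this service: £30.
That puts the owner's cost at £650 + £30 = £680 before any cap.
Total out-of-pocket so far would be £3,600 + £680 = £4,280, below the £20,300 cap — no reduction.

£680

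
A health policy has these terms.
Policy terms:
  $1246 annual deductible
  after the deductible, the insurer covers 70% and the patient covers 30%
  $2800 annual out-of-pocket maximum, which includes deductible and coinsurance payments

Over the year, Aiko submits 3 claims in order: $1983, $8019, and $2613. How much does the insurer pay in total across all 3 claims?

$9815

Bill 1, $1983: deductible takes $1246, $737 remains; 30% of $737 = $221.10. Cost to patient: $1467.10. OOP to date $1467.10. Insurer: $1983 − $1467.10 = $515.90.
Bill 2, $8019: deductible met; 30% of $8019 = $2405.70. Adding that to $1467.10 gives $3872.80, past the $2800 cap; patient pays only $2800 − $1467.10 = $1332.90. Plan pays $8019 − $1332.90 = $6686.10.
Bill 3, $2613: deductible already satisfied, so patient's share is 30% × $2613 = $783.90. That would push OOP to $3583.90, over the $2800 cap, so patient pays $2800 − $2800 = $0. Insurer: $2613 − $0 = $2613.
Insurer total = bills − patient's total = $12615 − $2800 = $9815.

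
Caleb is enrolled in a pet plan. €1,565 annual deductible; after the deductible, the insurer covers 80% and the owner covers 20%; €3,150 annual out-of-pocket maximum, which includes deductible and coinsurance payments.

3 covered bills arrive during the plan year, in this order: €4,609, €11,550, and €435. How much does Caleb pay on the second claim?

€976.20

#1 (€4,609): €1,565 finishes the deductible; €3,044 goes to coinsurance; 20% of €3,044 = €608.80. Owner owes €2,173.80 (running OOP €2,173.80).
#2 (€11,550): deductible already satisfied, so owner's share is 20% × €11,550 = €2,310. Adding that to €2,173.80 gives €4,483.80, past the €3,150 cap; owner pays only €3,150 − €2,173.80 = €976.20.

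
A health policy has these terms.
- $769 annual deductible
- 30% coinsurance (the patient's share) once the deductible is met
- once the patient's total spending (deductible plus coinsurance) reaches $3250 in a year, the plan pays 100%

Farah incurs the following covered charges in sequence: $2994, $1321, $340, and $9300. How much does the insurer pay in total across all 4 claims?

$10705

Claim 1 ($2994): deductible takes $769, $2225 remains; patient's 30% is $667.50. Cost to patient: $1436.50. OOP to date $1436.50. Insurer: $2994 − $1436.50 = $1557.50.
Claim 2 ($1321): 30% coinsurance on $1321 = $396.30. Patient pays $396.30; OOP now $1832.80. Insurer: $1321 − $396.30 = $924.70.
Claim 3 ($340): deductible met; 30% of $340 = $102. Cost to patient: $102. OOP to date $1934.80. Insurer: $340 − $102 = $238.
Claim 4 ($9300): deductible already satisfied, so patient's share is 30% × $9300 = $2790. Adding that to $1934.80 gives $4724.80, past the $3250 cap; patient pays only $3250 − $1934.80 = $1315.20. Plan pays $9300 − $1315.20 = $7984.80.
Insurer total = bills − patient's total = $13955 − $3250 = $10705.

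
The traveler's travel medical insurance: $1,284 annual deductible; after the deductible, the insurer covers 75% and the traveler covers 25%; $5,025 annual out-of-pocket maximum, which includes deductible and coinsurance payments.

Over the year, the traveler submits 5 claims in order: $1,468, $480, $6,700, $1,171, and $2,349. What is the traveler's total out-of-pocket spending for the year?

Claim 1 — $1,468: $1,284 to deductible, leaving $184; coinsurance $184 × 25% = $46. Traveler owes $1,330 (running OOP $1,330).
Claim 2 — $480: deductible met; 25% of $480 = $120. Cost to traveler: $120. OOP to date $1,450.
Claim 3 — $6,700: deductible met; 25% of $6,700 = $1,675. Traveler owes $1,675 (running OOP $3,125).
Claim 4 — $1,171: deductible already satisfied, so traveler's share is 25% × $1,171 = $292.75. Cost to traveler: $292.75. OOP to date $3,417.75.
Claim 5 — $2,349: 25% coinsurance on $2,349 = $587.25. Cost to traveler: $587.25. OOP to date $4,005.
Total paid by the traveler: $1,330 + $120 + $1,675 + $292.75 + $587.25 = $4,005.

$4,005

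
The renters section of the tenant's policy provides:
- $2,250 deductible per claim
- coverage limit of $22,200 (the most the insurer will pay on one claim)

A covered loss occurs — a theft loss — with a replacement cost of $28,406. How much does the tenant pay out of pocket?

After the deductible, $28,406 − $2,250 = $26,156 remains.
$26,156 exceeds the $22,200 limit, so the insurer pays the limit: $22,200.
The tenant bears the rest of the original loss: $28,406 − $22,200 = $6,206.

$6,206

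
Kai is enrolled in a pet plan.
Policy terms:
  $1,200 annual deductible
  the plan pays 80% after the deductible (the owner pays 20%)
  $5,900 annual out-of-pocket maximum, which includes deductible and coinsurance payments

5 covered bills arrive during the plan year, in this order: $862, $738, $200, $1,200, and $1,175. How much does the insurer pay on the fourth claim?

Claim 1 ($862): all of it applies to the deductible. Cost to owner: $862. OOP to date $862. Insurer: $862 − $862 = $0.
Claim 2 ($738): $338 finishes the deductible; $400 goes to coinsurance; 20% of $400 = $80. Cost to owner: $418. OOP to date $1,280. Insurer: $738 − $418 = $320.
Claim 3 ($200): deductible met; 20% of $200 = $40. Cost to owner: $40. OOP to date $1,320. Insurer: $200 − $40 = $160.
Claim 4 ($1,200): 20% coinsurance on $1,200 = $240. Cost to owner: $240. OOP to date $1,560. Insurer: $1,200 − $240 = $960.

$960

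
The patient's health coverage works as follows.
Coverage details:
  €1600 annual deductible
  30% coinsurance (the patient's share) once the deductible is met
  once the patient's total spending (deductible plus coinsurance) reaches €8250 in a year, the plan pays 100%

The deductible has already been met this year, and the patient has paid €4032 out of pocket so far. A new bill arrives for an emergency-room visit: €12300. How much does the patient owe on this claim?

€3690

With the deductible met, the entire €12300 is subject to coinsurance.
Patient's 30% share of €12300 is €3690.
Total out-of-pocket so far would be €4032 + €3690 = €7722, below the €8250 cap — no reduction.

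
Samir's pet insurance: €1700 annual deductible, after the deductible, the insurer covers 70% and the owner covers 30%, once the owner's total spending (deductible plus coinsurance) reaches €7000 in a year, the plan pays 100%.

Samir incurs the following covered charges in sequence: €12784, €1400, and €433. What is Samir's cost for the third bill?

Bill 1, €12784: deductible takes €1700, €11084 remains; owner's 30% is €3325.20. Owner pays €5025.20; OOP now €5025.20.
Bill 2, €1400: deductible already satisfied, so owner's share is 30% × €1400 = €420. Owner pays €420; OOP now €5445.20.
Bill 3, €433: deductible met; 30% of €433 = €129.90. Cost to owner: €129.90. OOP to date €5575.10.

€129.90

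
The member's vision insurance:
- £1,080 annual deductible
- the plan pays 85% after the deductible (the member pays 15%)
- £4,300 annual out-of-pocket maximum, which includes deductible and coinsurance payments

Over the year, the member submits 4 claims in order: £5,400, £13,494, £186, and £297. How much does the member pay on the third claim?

Bill 1, £5,400: £1,080 to deductible, leaving £4,320; coinsurance £4,320 × 15% = £648. Member pays £1,728; OOP now £1,728.
Bill 2, £13,494: 15% coinsurance on £13,494 = £2,024.10. Member pays £2,024.10; OOP now £3,752.10.
Bill 3, £186: 15% coinsurance on £186 = £27.90. Cost to member: £27.90. OOP to date £3,780.

£27.90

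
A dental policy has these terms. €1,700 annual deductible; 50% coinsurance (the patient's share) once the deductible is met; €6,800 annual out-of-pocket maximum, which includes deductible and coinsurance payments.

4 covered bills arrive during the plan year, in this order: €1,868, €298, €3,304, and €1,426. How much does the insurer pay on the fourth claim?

#1 (€1,868): deductible takes €1,700, €168 remains; patient's 50% is €84. Patient pays €1,784; OOP now €1,784. Plan pays €1,868 − €1,784 = €84.
#2 (€298): deductible met; 50% of €298 = €149. Patient pays €149; OOP now €1,933. Plan pays €298 − €149 = €149.
#3 (€3,304): 50% coinsurance on €3,304 = €1,652. Patient pays €1,652; OOP now €3,585. Insurer: €3,304 − €1,652 = €1,652.
#4 (€1,426): 50% coinsurance on €1,426 = €713. Patient pays €713; OOP now €4,298. Plan pays €1,426 − €713 = €713.

€713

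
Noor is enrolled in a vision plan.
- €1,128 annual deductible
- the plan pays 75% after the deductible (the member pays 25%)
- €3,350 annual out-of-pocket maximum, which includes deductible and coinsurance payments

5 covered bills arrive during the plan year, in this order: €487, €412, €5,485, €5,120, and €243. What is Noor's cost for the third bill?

€1,543

Claim 1 (€487): all of it applies to the deductible. Member pays €487; OOP now €487.
Claim 2 (€412): fully absorbed by the deductible. Cost to member: €412. OOP to date €899.
Claim 3 (€5,485): deductible takes €229, €5,256 remains; member's 25% is €1,314. Member pays €1,543; OOP now €2,442.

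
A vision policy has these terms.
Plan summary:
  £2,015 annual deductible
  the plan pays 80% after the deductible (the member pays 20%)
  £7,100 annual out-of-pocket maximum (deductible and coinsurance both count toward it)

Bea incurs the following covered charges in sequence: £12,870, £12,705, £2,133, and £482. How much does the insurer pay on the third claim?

£1,760

Bill 1, £12,870: £2,015 to deductible, leaving £10,855; 20% of £10,855 = £2,171. Cost to member: £4,186. OOP to date £4,186. Plan pays £12,870 − £4,186 = £8,684.
Bill 2, £12,705: 20% coinsurance on £12,705 = £2,541. Cost to member: £2,541. OOP to date £6,727. Insurer: £12,705 − £2,541 = £10,164.
Bill 3, £2,133: deductible met; 20% of £2,133 = £426.60. That would push OOP to £7,153.60, over the £7,100 cap, so member pays £7,100 − £6,727 = £373. Insurer: £2,133 − £373 = £1,760.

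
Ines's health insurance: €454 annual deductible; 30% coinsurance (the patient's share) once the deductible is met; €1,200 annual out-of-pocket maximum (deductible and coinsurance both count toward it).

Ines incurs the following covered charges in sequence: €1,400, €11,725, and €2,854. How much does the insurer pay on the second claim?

Bill 1, €1,400: €454 finishes the deductible; €946 goes to coinsurance; 30% of €946 = €283.80. Patient pays €737.80; OOP now €737.80. Plan pays €1,400 − €737.80 = €662.20.
Bill 2, €11,725: 30% coinsurance on €11,725 = €3,517.50. Adding that to €737.80 gives €4,255.30, past the €1,200 cap; patient pays only €1,200 − €737.80 = €462.20. Insurer: €11,725 − €462.20 = €11,262.80.

€11,262.80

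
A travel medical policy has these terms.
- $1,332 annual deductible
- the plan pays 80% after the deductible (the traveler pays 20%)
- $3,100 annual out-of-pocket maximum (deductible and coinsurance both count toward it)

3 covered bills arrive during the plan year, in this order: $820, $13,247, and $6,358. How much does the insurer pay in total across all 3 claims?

#1 ($820): entire amount goes to the deductible. Cost to traveler: $820. OOP to date $820. Plan pays $820 − $820 = $0.
#2 ($13,247): $512 finishes the deductible; $12,735 goes to coinsurance; traveler's 20% is $2,547. Claim cost before the cap: $512 + $2,547 = $3,059. OOP would hit $3,879 > $3,100, so the cap limits the traveler to $3,100 − $820 = $2,280. Plan pays $13,247 − $2,280 = $10,967.
#3 ($6,358): deductible met; 20% of $6,358 = $1,271.60. OOP would hit $4,371.60 > $3,100, so the cap limits the traveler to $3,100 − $3,100 = $0. Insurer: $6,358 − $0 = $6,358.
Insurer total: $0 + $10,967 + $6,358 = $17,325.

$17,325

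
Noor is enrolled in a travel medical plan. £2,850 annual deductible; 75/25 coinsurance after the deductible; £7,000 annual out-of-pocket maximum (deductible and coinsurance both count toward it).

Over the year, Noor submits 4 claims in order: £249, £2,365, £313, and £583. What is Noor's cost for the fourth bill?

£145.75

Bill 1, £249: all of it applies to the deductible. Cost to traveler: £249. OOP to date £249.
Bill 2, £2,365: fully absorbed by the deductible. Traveler owes £2,365 (running OOP £2,614).
Bill 3, £313: deductible takes £236, £77 remains; 25% of £77 = £19.25. Cost to traveler: £255.25. OOP to date £2,869.25.
Bill 4, £583: deductible already satisfied, so traveler's share is 25% × £583 = £145.75. Traveler pays £145.75; OOP now £3,015.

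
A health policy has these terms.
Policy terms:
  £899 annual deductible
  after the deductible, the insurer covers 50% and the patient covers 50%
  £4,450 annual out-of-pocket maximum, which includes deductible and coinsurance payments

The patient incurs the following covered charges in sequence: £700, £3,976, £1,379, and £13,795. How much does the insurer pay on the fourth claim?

Claim 1 — £700: entire amount goes to the deductible. Cost to patient: £700. OOP to date £700. Plan pays £700 − £700 = £0.
Claim 2 — £3,976: £199 finishes the deductible; £3,777 goes to coinsurance; coinsurance £3,777 × 50% = £1,888.50. Cost to patient: £2,087.50. OOP to date £2,787.50. Plan pays £3,976 − £2,087.50 = £1,888.50.
Claim 3 — £1,379: deductible already satisfied, so patient's share is 50% × £1,379 = £689.50. Cost to patient: £689.50. OOP to date £3,477. Plan pays £1,379 − £689.50 = £689.50.
Claim 4 — £13,795: deductible met; 50% of £13,795 = £6,897.50. OOP would hit £10,374.50 > £4,450, so the cap limits the patient to £4,450 − £3,477 = £973. Insurer: £13,795 − £973 = £12,822.

£12,822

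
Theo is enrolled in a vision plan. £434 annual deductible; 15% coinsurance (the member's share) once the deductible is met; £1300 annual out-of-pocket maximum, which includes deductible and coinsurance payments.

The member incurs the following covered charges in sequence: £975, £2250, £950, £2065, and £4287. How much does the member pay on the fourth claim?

£304.85

Bill 1, £975: £434 to deductible, leaving £541; member's 15% is £81.15. Member pays £515.15; OOP now £515.15.
Bill 2, £2250: 15% coinsurance on £2250 = £337.50. Member pays £337.50; OOP now £852.65.
Bill 3, £950: deductible met; 15% of £950 = £142.50. Member owes £142.50 (running OOP £995.15).
Bill 4, £2065: deductible already satisfied, so member's share is 15% × £2065 = £309.75. Adding that to £995.15 gives £1304.90, past the £1300 cap; member pays only £1300 − £995.15 = £304.85.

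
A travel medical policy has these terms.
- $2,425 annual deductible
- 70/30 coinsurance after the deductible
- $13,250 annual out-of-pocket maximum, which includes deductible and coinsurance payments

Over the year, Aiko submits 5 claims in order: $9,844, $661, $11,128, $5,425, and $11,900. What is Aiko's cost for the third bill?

$3,338.40

Bill 1, $9,844: $2,425 to deductible, leaving $7,419; coinsurance $7,419 × 30% = $2,225.70. Cost to traveler: $4,650.70. OOP to date $4,650.70.
Bill 2, $661: deductible already satisfied, so traveler's share is 30% × $661 = $198.30. Traveler pays $198.30; OOP now $4,849.
Bill 3, $11,128: 30% coinsurance on $11,128 = $3,338.40. Traveler pays $3,338.40; OOP now $8,187.40.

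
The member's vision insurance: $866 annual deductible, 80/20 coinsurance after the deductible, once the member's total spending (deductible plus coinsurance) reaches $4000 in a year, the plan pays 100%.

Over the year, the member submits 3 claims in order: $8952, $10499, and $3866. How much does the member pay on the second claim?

#1 ($8952): $866 to deductible, leaving $8086; member's 20% is $1617.20. Cost to member: $2483.20. OOP to date $2483.20.
#2 ($10499): deductible already satisfied, so member's share is 20% × $10499 = $2099.80. Adding that to $2483.20 gives $4583, past the $4000 cap; member pays only $4000 − $2483.20 = $1516.80.

$1516.80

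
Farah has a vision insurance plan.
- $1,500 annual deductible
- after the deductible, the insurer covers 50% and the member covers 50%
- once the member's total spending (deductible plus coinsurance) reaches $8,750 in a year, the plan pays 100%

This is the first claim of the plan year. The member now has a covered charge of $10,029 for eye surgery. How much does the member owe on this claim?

The full $1,500 deductible is still open; $1,500 of this bill applies to it.
That leaves $10,029 − $1,500 = $8,529 for coinsurance.
50% of $8,529 = $4,264.50 falls to the member.
That puts the member's cost at $1,500 + $4,264.50 = $5,764.50 before any cap.
Year-to-date out-of-pocket becomes $0 + $5,764.50 = $5,764.50, still under the $8,750 maximum, so no cap applies.

$5,764.50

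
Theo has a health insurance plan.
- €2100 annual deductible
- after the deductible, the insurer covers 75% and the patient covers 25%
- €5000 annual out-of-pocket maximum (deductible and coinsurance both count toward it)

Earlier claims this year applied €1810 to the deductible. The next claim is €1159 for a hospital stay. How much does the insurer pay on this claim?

Deductible still to meet: €2100 − €1810 = €290.
The remaining €869 (= €1159 − €290) moves to coinsurance.
Patient's 25% share of €869 is €217.25.
That puts the patient's cost at €290 + €217.25 = €507.25 before any cap.
Total out-of-pocket so far would be €1810 + €507.25 = €2317.25, below the €5000 cap — no reduction.
The insurer covers the remainder: €1159 − €507.25 = €651.75.

€651.75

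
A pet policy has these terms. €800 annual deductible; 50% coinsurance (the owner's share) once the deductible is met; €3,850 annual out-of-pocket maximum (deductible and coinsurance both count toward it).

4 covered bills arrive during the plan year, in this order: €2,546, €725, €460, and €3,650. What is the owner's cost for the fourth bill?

€1,584.50

Claim 1 — €2,546: €800 finishes the deductible; €1,746 goes to coinsurance; 50% of €1,746 = €873. Owner pays €1,673; OOP now €1,673.
Claim 2 — €725: deductible met; 50% of €725 = €362.50. Cost to owner: €362.50. OOP to date €2,035.50.
Claim 3 — €460: deductible met; 50% of €460 = €230. Owner pays €230; OOP now €2,265.50.
Claim 4 — €3,650: 50% coinsurance on €3,650 = €1,825. OOP would hit €4,090.50 > €3,850, so the cap limits the owner to €3,850 − €2,265.50 = €1,584.50.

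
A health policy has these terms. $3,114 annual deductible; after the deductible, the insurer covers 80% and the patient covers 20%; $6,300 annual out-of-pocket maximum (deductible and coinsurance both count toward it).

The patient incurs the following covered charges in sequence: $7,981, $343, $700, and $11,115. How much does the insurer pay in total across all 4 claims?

#1 ($7,981): $3,114 to deductible, leaving $4,867; patient's 20% is $973.40. Patient owes $4,087.40 (running OOP $4,087.40). Insurer: $7,981 − $4,087.40 = $3,893.60.
#2 ($343): 20% coinsurance on $343 = $68.60. Patient owes $68.60 (running OOP $4,156). Plan pays $343 − $68.60 = $274.40.
#3 ($700): deductible already satisfied, so patient's share is 20% × $700 = $140. Patient pays $140; OOP now $4,296. Insurer: $700 − $140 = $560.
#4 ($11,115): deductible met; 20% of $11,115 = $2,223. That would push OOP to $6,519, over the $6,300 cap, so patient pays $6,300 − $4,296 = $2,004. Plan pays $11,115 − $2,004 = $9,111.
Insurer total = bills − patient's total = $20,139 − $6,300 = $13,839.

$13,839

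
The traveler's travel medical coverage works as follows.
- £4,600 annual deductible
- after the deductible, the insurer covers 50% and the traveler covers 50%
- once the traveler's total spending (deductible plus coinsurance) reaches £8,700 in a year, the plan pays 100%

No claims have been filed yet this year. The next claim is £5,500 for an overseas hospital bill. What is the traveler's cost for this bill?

£5,050

Deductible not yet touched, so the first £4,600 of the bill goes to the deductible.
That leaves £5,500 − £4,600 = £900 for coinsurance.
Traveler's 50% share of £900 is £450.
So the traveler owes £4,600 + £450 = £5,050 before any cap.
Total out-of-pocket so far would be £0 + £5,050 = £5,050, below the £8,700 cap — no reduction.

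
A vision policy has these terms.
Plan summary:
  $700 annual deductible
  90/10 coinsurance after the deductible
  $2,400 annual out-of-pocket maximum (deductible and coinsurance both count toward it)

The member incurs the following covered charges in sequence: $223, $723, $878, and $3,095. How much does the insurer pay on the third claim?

$790.20

#1 ($223): entire amount goes to the deductible. Member pays $223; OOP now $223. Plan pays $223 − $223 = $0.
#2 ($723): $477 to deductible, leaving $246; 10% of $246 = $24.60. Cost to member: $501.60. OOP to date $724.60. Insurer: $723 − $501.60 = $221.40.
#3 ($878): deductible met; 10% of $878 = $87.80. Member pays $87.80; OOP now $812.40. Insurer: $878 − $87.80 = $790.20.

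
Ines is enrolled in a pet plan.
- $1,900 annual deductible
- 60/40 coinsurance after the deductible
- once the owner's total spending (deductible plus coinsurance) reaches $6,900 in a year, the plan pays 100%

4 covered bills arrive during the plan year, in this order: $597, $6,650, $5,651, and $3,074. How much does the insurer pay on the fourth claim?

$2,473.20

#1 ($597): fully absorbed by the deductible. Owner owes $597 (running OOP $597). Plan pays $597 − $597 = $0.
#2 ($6,650): $1,303 finishes the deductible; $5,347 goes to coinsurance; 40% of $5,347 = $2,138.80. Cost to owner: $3,441.80. OOP to date $4,038.80. Insurer: $6,650 − $3,441.80 = $3,208.20.
#3 ($5,651): deductible met; 40% of $5,651 = $2,260.40. Cost to owner: $2,260.40. OOP to date $6,299.20. Plan pays $5,651 − $2,260.40 = $3,390.60.
#4 ($3,074): 40% coinsurance on $3,074 = $1,229.60. Adding that to $6,299.20 gives $7,528.80, past the $6,900 cap; owner pays only $6,900 − $6,299.20 = $600.80. Plan pays $3,074 − $600.80 = $2,473.20.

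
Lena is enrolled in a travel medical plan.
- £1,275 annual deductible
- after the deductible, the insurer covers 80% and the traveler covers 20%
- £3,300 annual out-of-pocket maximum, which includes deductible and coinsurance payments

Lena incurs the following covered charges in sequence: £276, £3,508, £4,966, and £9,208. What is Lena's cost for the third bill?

Claim 1 (£276): entire amount goes to the deductible. Cost to traveler: £276. OOP to date £276.
Claim 2 (£3,508): £999 to deductible, leaving £2,509; traveler's 20% is £501.80. Traveler pays £1,500.80; OOP now £1,776.80.
Claim 3 (£4,966): deductible met; 20% of £4,966 = £993.20. Traveler owes £993.20 (running OOP £2,770).

£993.20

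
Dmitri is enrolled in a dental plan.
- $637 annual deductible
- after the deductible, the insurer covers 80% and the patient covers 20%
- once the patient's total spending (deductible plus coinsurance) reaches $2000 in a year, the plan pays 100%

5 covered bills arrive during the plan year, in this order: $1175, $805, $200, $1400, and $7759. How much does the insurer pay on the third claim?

Claim 1 — $1175: deductible takes $637, $538 remains; coinsurance $538 × 20% = $107.60. Cost to patient: $744.60. OOP to date $744.60. Insurer: $1175 − $744.60 = $430.40.
Claim 2 — $805: deductible met; 20% of $805 = $161. Patient pays $161; OOP now $905.60. Plan pays $805 − $161 = $644.
Claim 3 — $200: deductible met; 20% of $200 = $40. Patient pays $40; OOP now $945.60. Insurer: $200 − $40 = $160.

$160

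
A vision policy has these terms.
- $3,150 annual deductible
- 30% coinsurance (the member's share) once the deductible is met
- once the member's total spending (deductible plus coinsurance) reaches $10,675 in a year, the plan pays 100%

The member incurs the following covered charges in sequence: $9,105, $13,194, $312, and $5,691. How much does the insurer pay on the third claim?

#1 ($9,105): deductible takes $3,150, $5,955 remains; member's 30% is $1,786.50. Cost to member: $4,936.50. OOP to date $4,936.50. Plan pays $9,105 − $4,936.50 = $4,168.50.
#2 ($13,194): deductible already satisfied, so member's share is 30% × $13,194 = $3,958.20. Cost to member: $3,958.20. OOP to date $8,894.70. Insurer: $13,194 − $3,958.20 = $9,235.80.
#3 ($312): deductible already satisfied, so member's share is 30% × $312 = $93.60. Member owes $93.60 (running OOP $8,988.30). Plan pays $312 − $93.60 = $218.40.

$218.40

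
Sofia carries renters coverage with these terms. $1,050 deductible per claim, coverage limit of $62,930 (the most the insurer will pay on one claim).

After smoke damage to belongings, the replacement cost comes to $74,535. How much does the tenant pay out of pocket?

$11,605

Subtract the deductible: $74,535 − $1,050 = $73,485.
$73,485 exceeds the $62,930 limit, so the insurer pays the limit: $62,930.
Tenant's share is the uncovered remainder: $74,535 − $62,930 = $11,605.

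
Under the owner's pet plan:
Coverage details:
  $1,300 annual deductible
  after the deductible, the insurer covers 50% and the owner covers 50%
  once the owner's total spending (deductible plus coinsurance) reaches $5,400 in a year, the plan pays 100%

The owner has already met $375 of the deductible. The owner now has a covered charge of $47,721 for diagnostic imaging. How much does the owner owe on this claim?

$5,025

Remaining deductible: $1,300 − $375 = $925.
The remaining $46,796 (= $47,721 − $925) moves to coinsurance.
50% of $46,796 = $23,398 falls to the owner.
Owner responsibility before any cap: $925 + $23,398 = $24,323.
Year-to-date out-of-pocket would reach $375 + $24,323 = $24,698, above the $5,400 maximum, so the owner pays only $5,400 − $375 = $5,025.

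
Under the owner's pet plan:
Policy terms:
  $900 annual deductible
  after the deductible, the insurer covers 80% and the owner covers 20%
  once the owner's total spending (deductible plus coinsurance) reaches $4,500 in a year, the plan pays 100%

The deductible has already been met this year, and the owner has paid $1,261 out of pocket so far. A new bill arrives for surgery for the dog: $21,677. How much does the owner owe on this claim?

$3,239

The deductible is already satisfied, so the full bill goes to coinsurance.
20% of $21,677 = $4,335.40 falls to the owner.
Year-to-date out-of-pocket would reach $1,261 + $4,335.40 = $5,596.40, above the $4,500 maximum, so the owner pays only $4,500 − $1,261 = $3,239.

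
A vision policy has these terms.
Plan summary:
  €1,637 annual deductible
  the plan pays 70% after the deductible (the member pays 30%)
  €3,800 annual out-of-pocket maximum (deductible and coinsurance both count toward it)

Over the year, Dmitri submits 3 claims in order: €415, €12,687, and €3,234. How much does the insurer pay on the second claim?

Bill 1, €415: fully absorbed by the deductible. Member pays €415; OOP now €415. Insurer: €415 − €415 = €0.
Bill 2, €12,687: €1,222 finishes the deductible; €11,465 goes to coinsurance; 30% of €11,465 = €3,439.50. Claim cost before the cap: €1,222 + €3,439.50 = €4,661.50. That would push OOP to €5,076.50, over the €3,800 cap, so member pays €3,800 − €415 = €3,385. Insurer: €12,687 − €3,385 = €9,302.

€9,302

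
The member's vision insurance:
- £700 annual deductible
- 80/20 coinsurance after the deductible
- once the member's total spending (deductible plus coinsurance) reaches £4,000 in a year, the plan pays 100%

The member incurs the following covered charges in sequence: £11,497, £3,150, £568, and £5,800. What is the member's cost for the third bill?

Bill 1, £11,497: £700 finishes the deductible; £10,797 goes to coinsurance; 20% of £10,797 = £2,159.40. Member owes £2,859.40 (running OOP £2,859.40).
Bill 2, £3,150: 20% coinsurance on £3,150 = £630. Member pays £630; OOP now £3,489.40.
Bill 3, £568: deductible already satisfied, so member's share is 20% × £568 = £113.60. Cost to member: £113.60. OOP to date £3,603.

£113.60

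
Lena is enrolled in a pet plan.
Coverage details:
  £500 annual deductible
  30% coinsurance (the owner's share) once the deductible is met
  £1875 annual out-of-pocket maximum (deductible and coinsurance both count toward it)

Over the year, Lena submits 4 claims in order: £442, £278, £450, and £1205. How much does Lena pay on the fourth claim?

Claim 1 — £442: fully absorbed by the deductible. Owner pays £442; OOP now £442.
Claim 2 — £278: deductible takes £58, £220 remains; owner's 30% is £66. Owner owes £124 (running OOP £566).
Claim 3 — £450: deductible met; 30% of £450 = £135. Owner owes £135 (running OOP £701).
Claim 4 — £1205: deductible already satisfied, so owner's share is 30% × £1205 = £361.50. Owner owes £361.50 (running OOP £1062.50).

£361.50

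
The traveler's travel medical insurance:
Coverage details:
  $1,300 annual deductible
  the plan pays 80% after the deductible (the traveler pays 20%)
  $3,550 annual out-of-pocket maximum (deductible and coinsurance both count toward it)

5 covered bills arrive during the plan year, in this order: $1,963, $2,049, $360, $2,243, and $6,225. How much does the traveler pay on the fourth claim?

Claim 1 ($1,963): $1,300 to deductible, leaving $663; 20% of $663 = $132.60. Traveler pays $1,432.60; OOP now $1,432.60.
Claim 2 ($2,049): deductible already satisfied, so traveler's share is 20% × $2,049 = $409.80. Traveler pays $409.80; OOP now $1,842.40.
Claim 3 ($360): deductible already satisfied, so traveler's share is 20% × $360 = $72. Cost to traveler: $72. OOP to date $1,914.40.
Claim 4 ($2,243): deductible met; 20% of $2,243 = $448.60. Traveler pays $448.60; OOP now $2,363.

$448.60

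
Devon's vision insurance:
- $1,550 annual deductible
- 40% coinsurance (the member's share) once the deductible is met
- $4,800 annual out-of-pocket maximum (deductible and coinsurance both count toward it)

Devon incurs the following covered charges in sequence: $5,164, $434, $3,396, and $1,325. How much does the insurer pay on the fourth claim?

Claim 1 — $5,164: deductible takes $1,550, $3,614 remains; member's 40% is $1,445.60. Cost to member: $2,995.60. OOP to date $2,995.60. Insurer: $5,164 − $2,995.60 = $2,168.40.
Claim 2 — $434: deductible met; 40% of $434 = $173.60. Cost to member: $173.60. OOP to date $3,169.20. Insurer: $434 − $173.60 = $260.40.
Claim 3 — $3,396: 40% coinsurance on $3,396 = $1,358.40. Member owes $1,358.40 (running OOP $4,527.60). Insurer: $3,396 − $1,358.40 = $2,037.60.
Claim 4 — $1,325: deductible already satisfied, so member's share is 40% × $1,325 = $530. OOP would hit $5,057.60 > $4,800, so the cap limits the member to $4,800 − $4,527.60 = $272.40. Plan pays $1,325 − $272.40 = $1,052.60.

$1,052.60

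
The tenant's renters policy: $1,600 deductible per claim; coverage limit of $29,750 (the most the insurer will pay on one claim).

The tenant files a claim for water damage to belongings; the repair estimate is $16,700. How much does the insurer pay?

After the deductible, $16,700 − $1,600 = $15,100 remains.
$15,100 is within the $29,750 limit, so the insurer pays $15,100.

$15,100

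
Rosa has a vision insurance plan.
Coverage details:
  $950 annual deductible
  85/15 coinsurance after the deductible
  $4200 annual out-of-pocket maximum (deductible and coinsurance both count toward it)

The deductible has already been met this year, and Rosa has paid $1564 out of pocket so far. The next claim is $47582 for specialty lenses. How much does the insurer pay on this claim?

With the deductible met, the entire $47582 is subject to coinsurance.
15% of $47582 = $7137.30 falls to the member.
Year-to-date out-of-pocket would reach $1564 + $7137.30 = $8701.30, above the $4200 maximum, so the member pays only $4200 − $1564 = $2636.
The insurer covers the remainder: $47582 − $2636 = $44946.

$44946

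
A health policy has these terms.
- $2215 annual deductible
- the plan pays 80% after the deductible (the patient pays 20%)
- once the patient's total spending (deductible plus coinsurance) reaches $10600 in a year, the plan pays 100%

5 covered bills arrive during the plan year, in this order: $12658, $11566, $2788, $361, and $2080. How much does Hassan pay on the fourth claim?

#1 ($12658): $2215 finishes the deductible; $10443 goes to coinsurance; patient's 20% is $2088.60. Patient pays $4303.60; OOP now $4303.60.
#2 ($11566): deductible already satisfied, so patient's share is 20% × $11566 = $2313.20. Patient owes $2313.20 (running OOP $6616.80).
#3 ($2788): deductible met; 20% of $2788 = $557.60. Cost to patient: $557.60. OOP to date $7174.40.
#4 ($361): 20% coinsurance on $361 = $72.20. Patient pays $72.20; OOP now $7246.60.

$72.20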